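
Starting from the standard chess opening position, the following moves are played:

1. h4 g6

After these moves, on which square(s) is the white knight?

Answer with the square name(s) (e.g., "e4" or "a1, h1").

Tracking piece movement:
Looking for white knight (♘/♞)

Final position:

  a b c d e f g h
  ─────────────────
8│♜ ♞ ♝ ♛ ♚ ♝ ♞ ♜│8
7│♟ ♟ ♟ ♟ ♟ ♟ · ♟│7
6│· · · · · · ♟ ·│6
5│· · · · · · · ·│5
4│· · · · · · · ♙│4
3│· · · · · · · ·│3
2│♙ ♙ ♙ ♙ ♙ ♙ ♙ ·│2
1│♖ ♘ ♗ ♕ ♔ ♗ ♘ ♖│1
  ─────────────────
  a b c d e f g h


b1, g1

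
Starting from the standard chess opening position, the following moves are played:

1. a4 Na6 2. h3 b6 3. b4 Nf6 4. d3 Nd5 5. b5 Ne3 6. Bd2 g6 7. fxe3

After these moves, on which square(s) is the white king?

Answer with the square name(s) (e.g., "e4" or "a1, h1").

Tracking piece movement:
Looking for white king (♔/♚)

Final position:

  a b c d e f g h
  ─────────────────
8│♜ · ♝ ♛ ♚ ♝ · ♜│8
7│♟ · ♟ ♟ ♟ ♟ · ♟│7
6│♞ ♟ · · · · ♟ ·│6
5│· ♙ · · · · · ·│5
4│♙ · · · · · · ·│4
3│· · · ♙ ♙ · · ♙│3
2│· · ♙ ♗ ♙ · ♙ ·│2
1│♖ ♘ · ♕ ♔ ♗ ♘ ♖│1
  ─────────────────
  a b c d e f g h


e1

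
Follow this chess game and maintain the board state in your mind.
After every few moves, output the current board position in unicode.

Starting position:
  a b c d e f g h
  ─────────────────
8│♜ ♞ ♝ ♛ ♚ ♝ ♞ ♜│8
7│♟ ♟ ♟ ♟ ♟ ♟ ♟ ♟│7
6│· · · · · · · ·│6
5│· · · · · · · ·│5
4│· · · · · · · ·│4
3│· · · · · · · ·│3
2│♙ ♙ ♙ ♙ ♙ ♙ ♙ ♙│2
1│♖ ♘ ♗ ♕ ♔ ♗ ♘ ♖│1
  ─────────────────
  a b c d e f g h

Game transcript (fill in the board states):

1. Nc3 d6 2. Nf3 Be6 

  a b c d e f g h
  ─────────────────
8│♜ ♞ · ♛ ♚ ♝ ♞ ♜│8
7│♟ ♟ ♟ · ♟ ♟ ♟ ♟│7
6│· · · ♟ ♝ · · ·│6
5│· · · · · · · ·│5
4│· · · · · · · ·│4
3│· · ♘ · · ♘ · ·│3
2│♙ ♙ ♙ ♙ ♙ ♙ ♙ ♙│2
1│♖ · ♗ ♕ ♔ ♗ · ♖│1
  ─────────────────
  a b c d e f g h

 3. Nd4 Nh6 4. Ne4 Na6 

  a b c d e f g h
  ─────────────────
8│♜ · · ♛ ♚ ♝ · ♜│8
7│♟ ♟ ♟ · ♟ ♟ ♟ ♟│7
6│♞ · · ♟ ♝ · · ♞│6
5│· · · · · · · ·│5
4│· · · ♘ ♘ · · ·│4
3│· · · · · · · ·│3
2│♙ ♙ ♙ ♙ ♙ ♙ ♙ ♙│2
1│♖ · ♗ ♕ ♔ ♗ · ♖│1
  ─────────────────
  a b c d e f g h

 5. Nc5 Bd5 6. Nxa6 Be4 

  a b c d e f g h
  ─────────────────
8│♜ · · ♛ ♚ ♝ · ♜│8
7│♟ ♟ ♟ · ♟ ♟ ♟ ♟│7
6│♘ · · ♟ · · · ♞│6
5│· · · · · · · ·│5
4│· · · ♘ ♝ · · ·│4
3│· · · · · · · ·│3
2│♙ ♙ ♙ ♙ ♙ ♙ ♙ ♙│2
1│♖ · ♗ ♕ ♔ ♗ · ♖│1
  ─────────────────
  a b c d e f g h

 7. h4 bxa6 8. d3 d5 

  a b c d e f g h
  ─────────────────
8│♜ · · ♛ ♚ ♝ · ♜│8
7│♟ · ♟ · ♟ ♟ ♟ ♟│7
6│♟ · · · · · · ♞│6
5│· · · ♟ · · · ·│5
4│· · · ♘ ♝ · · ♙│4
3│· · · ♙ · · · ·│3
2│♙ ♙ ♙ · ♙ ♙ ♙ ·│2
1│♖ · ♗ ♕ ♔ ♗ · ♖│1
  ─────────────────
  a b c d e f g h

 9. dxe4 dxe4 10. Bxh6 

  a b c d e f g h
  ─────────────────
8│♜ · · ♛ ♚ ♝ · ♜│8
7│♟ · ♟ · ♟ ♟ ♟ ♟│7
6│♟ · · · · · · ♗│6
5│· · · · · · · ·│5
4│· · · ♘ ♟ · · ♙│4
3│· · · · · · · ·│3
2│♙ ♙ ♙ · ♙ ♙ ♙ ·│2
1│♖ · · ♕ ♔ ♗ · ♖│1
  ─────────────────
  a b c d e f g h


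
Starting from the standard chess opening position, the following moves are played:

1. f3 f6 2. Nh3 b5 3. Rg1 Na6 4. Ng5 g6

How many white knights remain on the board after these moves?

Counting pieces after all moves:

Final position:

  a b c d e f g h
  ─────────────────
8│♜ · ♝ ♛ ♚ ♝ ♞ ♜│8
7│♟ · ♟ ♟ ♟ · · ♟│7
6│♞ · · · · ♟ ♟ ·│6
5│· ♟ · · · · ♘ ·│5
4│· · · · · · · ·│4
3│· · · · · ♙ · ·│3
2│♙ ♙ ♙ ♙ ♙ · ♙ ♙│2
1│♖ ♘ ♗ ♕ ♔ ♗ ♖ ·│1
  ─────────────────
  a b c d e f g h


2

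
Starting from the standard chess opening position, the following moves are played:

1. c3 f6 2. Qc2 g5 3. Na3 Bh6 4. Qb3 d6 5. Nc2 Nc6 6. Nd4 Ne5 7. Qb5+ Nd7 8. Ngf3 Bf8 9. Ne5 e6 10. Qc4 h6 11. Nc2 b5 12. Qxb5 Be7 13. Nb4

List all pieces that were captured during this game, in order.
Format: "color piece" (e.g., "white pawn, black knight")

Tracking captures:
  Qxb5: captured black pawn

black pawn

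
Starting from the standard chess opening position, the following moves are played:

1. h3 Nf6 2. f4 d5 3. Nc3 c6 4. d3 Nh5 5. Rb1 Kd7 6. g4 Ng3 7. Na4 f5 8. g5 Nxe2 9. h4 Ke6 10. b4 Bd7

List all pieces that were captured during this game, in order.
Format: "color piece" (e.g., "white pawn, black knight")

Tracking captures:
  Nxe2: captured white pawn

white pawn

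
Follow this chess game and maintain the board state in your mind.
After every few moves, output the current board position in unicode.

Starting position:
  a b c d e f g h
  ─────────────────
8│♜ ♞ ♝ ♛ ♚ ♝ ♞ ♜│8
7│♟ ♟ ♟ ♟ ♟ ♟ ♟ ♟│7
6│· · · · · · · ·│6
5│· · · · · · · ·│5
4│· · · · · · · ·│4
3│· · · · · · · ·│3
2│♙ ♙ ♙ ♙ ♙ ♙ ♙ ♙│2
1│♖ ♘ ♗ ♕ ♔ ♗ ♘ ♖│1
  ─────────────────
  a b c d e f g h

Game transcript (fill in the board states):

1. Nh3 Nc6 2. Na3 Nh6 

  a b c d e f g h
  ─────────────────
8│♜ · ♝ ♛ ♚ ♝ · ♜│8
7│♟ ♟ ♟ ♟ ♟ ♟ ♟ ♟│7
6│· · ♞ · · · · ♞│6
5│· · · · · · · ·│5
4│· · · · · · · ·│4
3│♘ · · · · · · ♘│3
2│♙ ♙ ♙ ♙ ♙ ♙ ♙ ♙│2
1│♖ · ♗ ♕ ♔ ♗ · ♖│1
  ─────────────────
  a b c d e f g h

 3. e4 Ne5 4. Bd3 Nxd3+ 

  a b c d e f g h
  ─────────────────
8│♜ · ♝ ♛ ♚ ♝ · ♜│8
7│♟ ♟ ♟ ♟ ♟ ♟ ♟ ♟│7
6│· · · · · · · ♞│6
5│· · · · · · · ·│5
4│· · · · ♙ · · ·│4
3│♘ · · ♞ · · · ♘│3
2│♙ ♙ ♙ ♙ · ♙ ♙ ♙│2
1│♖ · ♗ ♕ ♔ · · ♖│1
  ─────────────────
  a b c d e f g h

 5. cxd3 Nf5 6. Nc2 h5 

  a b c d e f g h
  ─────────────────
8│♜ · ♝ ♛ ♚ ♝ · ♜│8
7│♟ ♟ ♟ ♟ ♟ ♟ ♟ ·│7
6│· · · · · · · ·│6
5│· · · · · ♞ · ♟│5
4│· · · · ♙ · · ·│4
3│· · · ♙ · · · ♘│3
2│♙ ♙ ♘ ♙ · ♙ ♙ ♙│2
1│♖ · ♗ ♕ ♔ · · ♖│1
  ─────────────────
  a b c d e f g h

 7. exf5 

  a b c d e f g h
  ─────────────────
8│♜ · ♝ ♛ ♚ ♝ · ♜│8
7│♟ ♟ ♟ ♟ ♟ ♟ ♟ ·│7
6│· · · · · · · ·│6
5│· · · · · ♙ · ♟│5
4│· · · · · · · ·│4
3│· · · ♙ · · · ♘│3
2│♙ ♙ ♘ ♙ · ♙ ♙ ♙│2
1│♖ · ♗ ♕ ♔ · · ♖│1
  ─────────────────
  a b c d e f g h


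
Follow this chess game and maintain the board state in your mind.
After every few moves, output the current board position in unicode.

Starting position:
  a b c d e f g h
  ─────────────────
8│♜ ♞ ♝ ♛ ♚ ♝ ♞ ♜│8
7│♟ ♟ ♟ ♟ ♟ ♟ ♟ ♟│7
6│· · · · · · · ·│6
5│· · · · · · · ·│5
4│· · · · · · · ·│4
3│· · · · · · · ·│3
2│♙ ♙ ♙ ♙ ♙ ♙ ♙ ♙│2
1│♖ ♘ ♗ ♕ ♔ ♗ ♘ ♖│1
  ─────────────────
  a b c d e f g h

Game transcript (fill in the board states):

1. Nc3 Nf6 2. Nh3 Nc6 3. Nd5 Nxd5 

  a b c d e f g h
  ─────────────────
8│♜ · ♝ ♛ ♚ ♝ · ♜│8
7│♟ ♟ ♟ ♟ ♟ ♟ ♟ ♟│7
6│· · ♞ · · · · ·│6
5│· · · ♞ · · · ·│5
4│· · · · · · · ·│4
3│· · · · · · · ♘│3
2│♙ ♙ ♙ ♙ ♙ ♙ ♙ ♙│2
1│♖ · ♗ ♕ ♔ ♗ · ♖│1
  ─────────────────
  a b c d e f g h

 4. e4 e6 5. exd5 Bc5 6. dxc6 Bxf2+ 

  a b c d e f g h
  ─────────────────
8│♜ · ♝ ♛ ♚ · · ♜│8
7│♟ ♟ ♟ ♟ · ♟ ♟ ♟│7
6│· · ♙ · ♟ · · ·│6
5│· · · · · · · ·│5
4│· · · · · · · ·│4
3│· · · · · · · ♘│3
2│♙ ♙ ♙ ♙ · ♝ ♙ ♙│2
1│♖ · ♗ ♕ ♔ ♗ · ♖│1
  ─────────────────
  a b c d e f g h

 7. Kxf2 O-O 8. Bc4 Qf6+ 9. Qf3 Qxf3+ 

  a b c d e f g h
  ─────────────────
8│♜ · ♝ · · ♜ ♚ ·│8
7│♟ ♟ ♟ ♟ · ♟ ♟ ♟│7
6│· · ♙ · ♟ · · ·│6
5│· · · · · · · ·│5
4│· · ♗ · · · · ·│4
3│· · · · · ♛ · ♘│3
2│♙ ♙ ♙ ♙ · ♔ ♙ ♙│2
1│♖ · ♗ · · · · ♖│1
  ─────────────────
  a b c d e f g h

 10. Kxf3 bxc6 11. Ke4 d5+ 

  a b c d e f g h
  ─────────────────
8│♜ · ♝ · · ♜ ♚ ·│8
7│♟ · ♟ · · ♟ ♟ ♟│7
6│· · ♟ · ♟ · · ·│6
5│· · · ♟ · · · ·│5
4│· · ♗ · ♔ · · ·│4
3│· · · · · · · ♘│3
2│♙ ♙ ♙ ♙ · · ♙ ♙│2
1│♖ · ♗ · · · · ♖│1
  ─────────────────
  a b c d e f g h


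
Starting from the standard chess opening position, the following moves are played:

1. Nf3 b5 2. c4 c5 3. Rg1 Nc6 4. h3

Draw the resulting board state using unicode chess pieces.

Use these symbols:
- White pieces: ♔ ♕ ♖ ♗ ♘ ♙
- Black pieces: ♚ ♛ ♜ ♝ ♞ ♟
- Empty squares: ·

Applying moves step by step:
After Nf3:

♜ ♞ ♝ ♛ ♚ ♝ ♞ ♜
♟ ♟ ♟ ♟ ♟ ♟ ♟ ♟
· · · · · · · ·
· · · · · · · ·
· · · · · · · ·
· · · · · ♘ · ·
♙ ♙ ♙ ♙ ♙ ♙ ♙ ♙
♖ ♘ ♗ ♕ ♔ ♗ · ♖


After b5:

♜ ♞ ♝ ♛ ♚ ♝ ♞ ♜
♟ · ♟ ♟ ♟ ♟ ♟ ♟
· · · · · · · ·
· ♟ · · · · · ·
· · · · · · · ·
· · · · · ♘ · ·
♙ ♙ ♙ ♙ ♙ ♙ ♙ ♙
♖ ♘ ♗ ♕ ♔ ♗ · ♖


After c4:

♜ ♞ ♝ ♛ ♚ ♝ ♞ ♜
♟ · ♟ ♟ ♟ ♟ ♟ ♟
· · · · · · · ·
· ♟ · · · · · ·
· · ♙ · · · · ·
· · · · · ♘ · ·
♙ ♙ · ♙ ♙ ♙ ♙ ♙
♖ ♘ ♗ ♕ ♔ ♗ · ♖


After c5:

♜ ♞ ♝ ♛ ♚ ♝ ♞ ♜
♟ · · ♟ ♟ ♟ ♟ ♟
· · · · · · · ·
· ♟ ♟ · · · · ·
· · ♙ · · · · ·
· · · · · ♘ · ·
♙ ♙ · ♙ ♙ ♙ ♙ ♙
♖ ♘ ♗ ♕ ♔ ♗ · ♖


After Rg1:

♜ ♞ ♝ ♛ ♚ ♝ ♞ ♜
♟ · · ♟ ♟ ♟ ♟ ♟
· · · · · · · ·
· ♟ ♟ · · · · ·
· · ♙ · · · · ·
· · · · · ♘ · ·
♙ ♙ · ♙ ♙ ♙ ♙ ♙
♖ ♘ ♗ ♕ ♔ ♗ ♖ ·


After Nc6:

♜ · ♝ ♛ ♚ ♝ ♞ ♜
♟ · · ♟ ♟ ♟ ♟ ♟
· · ♞ · · · · ·
· ♟ ♟ · · · · ·
· · ♙ · · · · ·
· · · · · ♘ · ·
♙ ♙ · ♙ ♙ ♙ ♙ ♙
♖ ♘ ♗ ♕ ♔ ♗ ♖ ·


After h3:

♜ · ♝ ♛ ♚ ♝ ♞ ♜
♟ · · ♟ ♟ ♟ ♟ ♟
· · ♞ · · · · ·
· ♟ ♟ · · · · ·
· · ♙ · · · · ·
· · · · · ♘ · ♙
♙ ♙ · ♙ ♙ ♙ ♙ ·
♖ ♘ ♗ ♕ ♔ ♗ ♖ ·



  a b c d e f g h
  ─────────────────
8│♜ · ♝ ♛ ♚ ♝ ♞ ♜│8
7│♟ · · ♟ ♟ ♟ ♟ ♟│7
6│· · ♞ · · · · ·│6
5│· ♟ ♟ · · · · ·│5
4│· · ♙ · · · · ·│4
3│· · · · · ♘ · ♙│3
2│♙ ♙ · ♙ ♙ ♙ ♙ ·│2
1│♖ ♘ ♗ ♕ ♔ ♗ ♖ ·│1
  ─────────────────
  a b c d e f g h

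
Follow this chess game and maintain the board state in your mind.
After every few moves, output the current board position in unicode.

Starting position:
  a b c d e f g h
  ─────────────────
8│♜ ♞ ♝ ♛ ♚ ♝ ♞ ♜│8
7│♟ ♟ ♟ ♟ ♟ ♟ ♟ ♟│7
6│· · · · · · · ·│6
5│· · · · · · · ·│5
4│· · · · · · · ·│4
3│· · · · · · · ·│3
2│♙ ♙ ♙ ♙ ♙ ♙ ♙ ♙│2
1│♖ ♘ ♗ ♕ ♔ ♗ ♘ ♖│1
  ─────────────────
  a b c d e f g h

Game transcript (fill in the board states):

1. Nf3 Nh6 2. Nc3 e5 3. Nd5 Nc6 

  a b c d e f g h
  ─────────────────
8│♜ · ♝ ♛ ♚ ♝ · ♜│8
7│♟ ♟ ♟ ♟ · ♟ ♟ ♟│7
6│· · ♞ · · · · ♞│6
5│· · · ♘ ♟ · · ·│5
4│· · · · · · · ·│4
3│· · · · · ♘ · ·│3
2│♙ ♙ ♙ ♙ ♙ ♙ ♙ ♙│2
1│♖ · ♗ ♕ ♔ ♗ · ♖│1
  ─────────────────
  a b c d e f g h

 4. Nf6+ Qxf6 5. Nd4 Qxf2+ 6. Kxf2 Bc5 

  a b c d e f g h
  ─────────────────
8│♜ · ♝ · ♚ · · ♜│8
7│♟ ♟ ♟ ♟ · ♟ ♟ ♟│7
6│· · ♞ · · · · ♞│6
5│· · ♝ · ♟ · · ·│5
4│· · · ♘ · · · ·│4
3│· · · · · · · ·│3
2│♙ ♙ ♙ ♙ ♙ ♔ ♙ ♙│2
1│♖ · ♗ ♕ · ♗ · ♖│1
  ─────────────────
  a b c d e f g h

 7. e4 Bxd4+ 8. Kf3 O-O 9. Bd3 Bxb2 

  a b c d e f g h
  ─────────────────
8│♜ · ♝ · · ♜ ♚ ·│8
7│♟ ♟ ♟ ♟ · ♟ ♟ ♟│7
6│· · ♞ · · · · ♞│6
5│· · · · ♟ · · ·│5
4│· · · · ♙ · · ·│4
3│· · · ♗ · ♔ · ·│3
2│♙ ♝ ♙ ♙ · · ♙ ♙│2
1│♖ · ♗ ♕ · · · ♖│1
  ─────────────────
  a b c d e f g h

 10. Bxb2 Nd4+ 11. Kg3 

  a b c d e f g h
  ─────────────────
8│♜ · ♝ · · ♜ ♚ ·│8
7│♟ ♟ ♟ ♟ · ♟ ♟ ♟│7
6│· · · · · · · ♞│6
5│· · · · ♟ · · ·│5
4│· · · ♞ ♙ · · ·│4
3│· · · ♗ · · ♔ ·│3
2│♙ ♗ ♙ ♙ · · ♙ ♙│2
1│♖ · · ♕ · · · ♖│1
  ─────────────────
  a b c d e f g h


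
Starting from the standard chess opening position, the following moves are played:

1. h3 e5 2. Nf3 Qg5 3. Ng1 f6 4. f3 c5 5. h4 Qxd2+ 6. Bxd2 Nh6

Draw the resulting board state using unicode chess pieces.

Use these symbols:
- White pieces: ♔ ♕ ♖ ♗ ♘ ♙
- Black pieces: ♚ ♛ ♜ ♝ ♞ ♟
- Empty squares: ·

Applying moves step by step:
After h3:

♜ ♞ ♝ ♛ ♚ ♝ ♞ ♜
♟ ♟ ♟ ♟ ♟ ♟ ♟ ♟
· · · · · · · ·
· · · · · · · ·
· · · · · · · ·
· · · · · · · ♙
♙ ♙ ♙ ♙ ♙ ♙ ♙ ·
♖ ♘ ♗ ♕ ♔ ♗ ♘ ♖


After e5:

♜ ♞ ♝ ♛ ♚ ♝ ♞ ♜
♟ ♟ ♟ ♟ · ♟ ♟ ♟
· · · · · · · ·
· · · · ♟ · · ·
· · · · · · · ·
· · · · · · · ♙
♙ ♙ ♙ ♙ ♙ ♙ ♙ ·
♖ ♘ ♗ ♕ ♔ ♗ ♘ ♖


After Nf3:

♜ ♞ ♝ ♛ ♚ ♝ ♞ ♜
♟ ♟ ♟ ♟ · ♟ ♟ ♟
· · · · · · · ·
· · · · ♟ · · ·
· · · · · · · ·
· · · · · ♘ · ♙
♙ ♙ ♙ ♙ ♙ ♙ ♙ ·
♖ ♘ ♗ ♕ ♔ ♗ · ♖


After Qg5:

♜ ♞ ♝ · ♚ ♝ ♞ ♜
♟ ♟ ♟ ♟ · ♟ ♟ ♟
· · · · · · · ·
· · · · ♟ · ♛ ·
· · · · · · · ·
· · · · · ♘ · ♙
♙ ♙ ♙ ♙ ♙ ♙ ♙ ·
♖ ♘ ♗ ♕ ♔ ♗ · ♖


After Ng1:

♜ ♞ ♝ · ♚ ♝ ♞ ♜
♟ ♟ ♟ ♟ · ♟ ♟ ♟
· · · · · · · ·
· · · · ♟ · ♛ ·
· · · · · · · ·
· · · · · · · ♙
♙ ♙ ♙ ♙ ♙ ♙ ♙ ·
♖ ♘ ♗ ♕ ♔ ♗ ♘ ♖


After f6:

♜ ♞ ♝ · ♚ ♝ ♞ ♜
♟ ♟ ♟ ♟ · · ♟ ♟
· · · · · ♟ · ·
· · · · ♟ · ♛ ·
· · · · · · · ·
· · · · · · · ♙
♙ ♙ ♙ ♙ ♙ ♙ ♙ ·
♖ ♘ ♗ ♕ ♔ ♗ ♘ ♖


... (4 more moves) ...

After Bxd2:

♜ ♞ ♝ · ♚ ♝ ♞ ♜
♟ ♟ · ♟ · · ♟ ♟
· · · · · ♟ · ·
· · ♟ · ♟ · · ·
· · · · · · · ♙
· · · · · ♙ · ·
♙ ♙ ♙ ♗ ♙ · ♙ ·
♖ ♘ · ♕ ♔ ♗ ♘ ♖


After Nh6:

♜ ♞ ♝ · ♚ ♝ · ♜
♟ ♟ · ♟ · · ♟ ♟
· · · · · ♟ · ♞
· · ♟ · ♟ · · ·
· · · · · · · ♙
· · · · · ♙ · ·
♙ ♙ ♙ ♗ ♙ · ♙ ·
♖ ♘ · ♕ ♔ ♗ ♘ ♖



  a b c d e f g h
  ─────────────────
8│♜ ♞ ♝ · ♚ ♝ · ♜│8
7│♟ ♟ · ♟ · · ♟ ♟│7
6│· · · · · ♟ · ♞│6
5│· · ♟ · ♟ · · ·│5
4│· · · · · · · ♙│4
3│· · · · · ♙ · ·│3
2│♙ ♙ ♙ ♗ ♙ · ♙ ·│2
1│♖ ♘ · ♕ ♔ ♗ ♘ ♖│1
  ─────────────────
  a b c d e f g h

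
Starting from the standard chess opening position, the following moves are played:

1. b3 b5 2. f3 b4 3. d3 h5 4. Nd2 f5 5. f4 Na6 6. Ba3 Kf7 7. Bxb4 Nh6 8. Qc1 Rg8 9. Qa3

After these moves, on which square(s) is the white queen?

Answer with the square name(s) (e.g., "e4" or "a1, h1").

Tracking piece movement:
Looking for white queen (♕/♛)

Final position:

  a b c d e f g h
  ─────────────────
8│♜ · ♝ ♛ · ♝ ♜ ·│8
7│♟ · ♟ ♟ ♟ ♚ ♟ ·│7
6│♞ · · · · · · ♞│6
5│· · · · · ♟ · ♟│5
4│· ♗ · · · ♙ · ·│4
3│♕ ♙ · ♙ · · · ·│3
2│♙ · ♙ ♘ ♙ · ♙ ♙│2
1│♖ · · · ♔ ♗ ♘ ♖│1
  ─────────────────
  a b c d e f g h


a3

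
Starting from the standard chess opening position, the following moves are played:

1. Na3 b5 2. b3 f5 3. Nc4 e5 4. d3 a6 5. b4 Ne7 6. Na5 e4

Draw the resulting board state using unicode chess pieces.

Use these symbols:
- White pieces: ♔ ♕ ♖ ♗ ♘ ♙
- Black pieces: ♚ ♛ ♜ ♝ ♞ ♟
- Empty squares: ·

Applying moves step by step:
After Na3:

♜ ♞ ♝ ♛ ♚ ♝ ♞ ♜
♟ ♟ ♟ ♟ ♟ ♟ ♟ ♟
· · · · · · · ·
· · · · · · · ·
· · · · · · · ·
♘ · · · · · · ·
♙ ♙ ♙ ♙ ♙ ♙ ♙ ♙
♖ · ♗ ♕ ♔ ♗ ♘ ♖


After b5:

♜ ♞ ♝ ♛ ♚ ♝ ♞ ♜
♟ · ♟ ♟ ♟ ♟ ♟ ♟
· · · · · · · ·
· ♟ · · · · · ·
· · · · · · · ·
♘ · · · · · · ·
♙ ♙ ♙ ♙ ♙ ♙ ♙ ♙
♖ · ♗ ♕ ♔ ♗ ♘ ♖


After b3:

♜ ♞ ♝ ♛ ♚ ♝ ♞ ♜
♟ · ♟ ♟ ♟ ♟ ♟ ♟
· · · · · · · ·
· ♟ · · · · · ·
· · · · · · · ·
♘ ♙ · · · · · ·
♙ · ♙ ♙ ♙ ♙ ♙ ♙
♖ · ♗ ♕ ♔ ♗ ♘ ♖


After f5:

♜ ♞ ♝ ♛ ♚ ♝ ♞ ♜
♟ · ♟ ♟ ♟ · ♟ ♟
· · · · · · · ·
· ♟ · · · ♟ · ·
· · · · · · · ·
♘ ♙ · · · · · ·
♙ · ♙ ♙ ♙ ♙ ♙ ♙
♖ · ♗ ♕ ♔ ♗ ♘ ♖


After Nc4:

♜ ♞ ♝ ♛ ♚ ♝ ♞ ♜
♟ · ♟ ♟ ♟ · ♟ ♟
· · · · · · · ·
· ♟ · · · ♟ · ·
· · ♘ · · · · ·
· ♙ · · · · · ·
♙ · ♙ ♙ ♙ ♙ ♙ ♙
♖ · ♗ ♕ ♔ ♗ ♘ ♖


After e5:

♜ ♞ ♝ ♛ ♚ ♝ ♞ ♜
♟ · ♟ ♟ · · ♟ ♟
· · · · · · · ·
· ♟ · · ♟ ♟ · ·
· · ♘ · · · · ·
· ♙ · · · · · ·
♙ · ♙ ♙ ♙ ♙ ♙ ♙
♖ · ♗ ♕ ♔ ♗ ♘ ♖


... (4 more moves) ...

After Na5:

♜ ♞ ♝ ♛ ♚ ♝ · ♜
· · ♟ ♟ ♞ · ♟ ♟
♟ · · · · · · ·
♘ ♟ · · ♟ ♟ · ·
· ♙ · · · · · ·
· · · ♙ · · · ·
♙ · ♙ · ♙ ♙ ♙ ♙
♖ · ♗ ♕ ♔ ♗ ♘ ♖


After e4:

♜ ♞ ♝ ♛ ♚ ♝ · ♜
· · ♟ ♟ ♞ · ♟ ♟
♟ · · · · · · ·
♘ ♟ · · · ♟ · ·
· ♙ · · ♟ · · ·
· · · ♙ · · · ·
♙ · ♙ · ♙ ♙ ♙ ♙
♖ · ♗ ♕ ♔ ♗ ♘ ♖



  a b c d e f g h
  ─────────────────
8│♜ ♞ ♝ ♛ ♚ ♝ · ♜│8
7│· · ♟ ♟ ♞ · ♟ ♟│7
6│♟ · · · · · · ·│6
5│♘ ♟ · · · ♟ · ·│5
4│· ♙ · · ♟ · · ·│4
3│· · · ♙ · · · ·│3
2│♙ · ♙ · ♙ ♙ ♙ ♙│2
1│♖ · ♗ ♕ ♔ ♗ ♘ ♖│1
  ─────────────────
  a b c d e f g h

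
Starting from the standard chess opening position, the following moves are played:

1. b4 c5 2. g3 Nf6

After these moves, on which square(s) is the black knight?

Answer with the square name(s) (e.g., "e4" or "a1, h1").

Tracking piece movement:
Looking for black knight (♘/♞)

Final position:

  a b c d e f g h
  ─────────────────
8│♜ ♞ ♝ ♛ ♚ ♝ · ♜│8
7│♟ ♟ · ♟ ♟ ♟ ♟ ♟│7
6│· · · · · ♞ · ·│6
5│· · ♟ · · · · ·│5
4│· ♙ · · · · · ·│4
3│· · · · · · ♙ ·│3
2│♙ · ♙ ♙ ♙ ♙ · ♙│2
1│♖ ♘ ♗ ♕ ♔ ♗ ♘ ♖│1
  ─────────────────
  a b c d e f g h


b8, f6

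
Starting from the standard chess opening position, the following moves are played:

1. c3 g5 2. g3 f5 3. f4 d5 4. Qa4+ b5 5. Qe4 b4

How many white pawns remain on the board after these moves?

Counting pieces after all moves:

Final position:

  a b c d e f g h
  ─────────────────
8│♜ ♞ ♝ ♛ ♚ ♝ ♞ ♜│8
7│♟ · ♟ · ♟ · · ♟│7
6│· · · · · · · ·│6
5│· · · ♟ · ♟ ♟ ·│5
4│· ♟ · · ♕ ♙ · ·│4
3│· · ♙ · · · ♙ ·│3
2│♙ ♙ · ♙ ♙ · · ♙│2
1│♖ ♘ ♗ · ♔ ♗ ♘ ♖│1
  ─────────────────
  a b c d e f g h


8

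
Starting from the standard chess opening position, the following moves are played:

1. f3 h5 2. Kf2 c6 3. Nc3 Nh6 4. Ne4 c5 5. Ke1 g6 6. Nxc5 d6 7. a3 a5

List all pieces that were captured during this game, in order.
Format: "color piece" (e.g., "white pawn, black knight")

Tracking captures:
  Nxc5: captured black pawn

black pawn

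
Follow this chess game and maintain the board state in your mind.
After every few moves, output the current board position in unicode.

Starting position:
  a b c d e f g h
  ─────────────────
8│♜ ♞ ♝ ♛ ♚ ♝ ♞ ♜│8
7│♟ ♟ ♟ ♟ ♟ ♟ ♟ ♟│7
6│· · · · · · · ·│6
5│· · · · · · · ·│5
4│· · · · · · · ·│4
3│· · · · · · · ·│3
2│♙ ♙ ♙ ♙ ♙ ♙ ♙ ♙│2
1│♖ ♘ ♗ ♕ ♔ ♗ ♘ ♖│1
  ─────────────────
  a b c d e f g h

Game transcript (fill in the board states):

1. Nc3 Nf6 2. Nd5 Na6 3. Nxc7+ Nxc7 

  a b c d e f g h
  ─────────────────
8│♜ · ♝ ♛ ♚ ♝ · ♜│8
7│♟ ♟ ♞ ♟ ♟ ♟ ♟ ♟│7
6│· · · · · ♞ · ·│6
5│· · · · · · · ·│5
4│· · · · · · · ·│4
3│· · · · · · · ·│3
2│♙ ♙ ♙ ♙ ♙ ♙ ♙ ♙│2
1│♖ · ♗ ♕ ♔ ♗ ♘ ♖│1
  ─────────────────
  a b c d e f g h

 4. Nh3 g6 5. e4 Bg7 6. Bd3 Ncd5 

  a b c d e f g h
  ─────────────────
8│♜ · ♝ ♛ ♚ · · ♜│8
7│♟ ♟ · ♟ ♟ ♟ ♝ ♟│7
6│· · · · · ♞ ♟ ·│6
5│· · · ♞ · · · ·│5
4│· · · · ♙ · · ·│4
3│· · · ♗ · · · ♘│3
2│♙ ♙ ♙ ♙ · ♙ ♙ ♙│2
1│♖ · ♗ ♕ ♔ · · ♖│1
  ─────────────────
  a b c d e f g h

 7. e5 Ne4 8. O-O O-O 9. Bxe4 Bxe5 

  a b c d e f g h
  ─────────────────
8│♜ · ♝ ♛ · ♜ ♚ ·│8
7│♟ ♟ · ♟ ♟ ♟ · ♟│7
6│· · · · · · ♟ ·│6
5│· · · ♞ ♝ · · ·│5
4│· · · · ♗ · · ·│4
3│· · · · · · · ♘│3
2│♙ ♙ ♙ ♙ · ♙ ♙ ♙│2
1│♖ · ♗ ♕ · ♖ ♔ ·│1
  ─────────────────
  a b c d e f g h

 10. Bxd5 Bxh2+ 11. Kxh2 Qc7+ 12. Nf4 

  a b c d e f g h
  ─────────────────
8│♜ · ♝ · · ♜ ♚ ·│8
7│♟ ♟ ♛ ♟ ♟ ♟ · ♟│7
6│· · · · · · ♟ ·│6
5│· · · ♗ · · · ·│5
4│· · · · · ♘ · ·│4
3│· · · · · · · ·│3
2│♙ ♙ ♙ ♙ · ♙ ♙ ♔│2
1│♖ · ♗ ♕ · ♖ · ·│1
  ─────────────────
  a b c d e f g h


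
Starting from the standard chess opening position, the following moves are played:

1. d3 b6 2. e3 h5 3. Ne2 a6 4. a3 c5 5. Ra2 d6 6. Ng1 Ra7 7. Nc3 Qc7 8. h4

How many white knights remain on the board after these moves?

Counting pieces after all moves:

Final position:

  a b c d e f g h
  ─────────────────
8│· ♞ ♝ · ♚ ♝ ♞ ♜│8
7│♜ · ♛ · ♟ ♟ ♟ ·│7
6│♟ ♟ · ♟ · · · ·│6
5│· · ♟ · · · · ♟│5
4│· · · · · · · ♙│4
3│♙ · ♘ ♙ ♙ · · ·│3
2│♖ ♙ ♙ · · ♙ ♙ ·│2
1│· · ♗ ♕ ♔ ♗ ♘ ♖│1
  ─────────────────
  a b c d e f g h


2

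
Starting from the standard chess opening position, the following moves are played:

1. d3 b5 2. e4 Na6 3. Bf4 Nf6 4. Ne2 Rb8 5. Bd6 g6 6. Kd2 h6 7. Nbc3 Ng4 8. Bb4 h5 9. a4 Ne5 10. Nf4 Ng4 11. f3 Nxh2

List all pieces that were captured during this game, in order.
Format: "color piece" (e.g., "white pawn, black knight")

Tracking captures:
  Nxh2: captured white pawn

white pawn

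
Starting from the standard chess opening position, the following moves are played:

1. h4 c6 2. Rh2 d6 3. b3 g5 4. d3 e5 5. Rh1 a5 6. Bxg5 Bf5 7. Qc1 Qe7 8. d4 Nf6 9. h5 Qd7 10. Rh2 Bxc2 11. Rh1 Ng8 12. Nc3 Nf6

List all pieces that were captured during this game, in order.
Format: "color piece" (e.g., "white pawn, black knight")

Tracking captures:
  Bxg5: captured black pawn
  Bxc2: captured white pawn

black pawn, white pawn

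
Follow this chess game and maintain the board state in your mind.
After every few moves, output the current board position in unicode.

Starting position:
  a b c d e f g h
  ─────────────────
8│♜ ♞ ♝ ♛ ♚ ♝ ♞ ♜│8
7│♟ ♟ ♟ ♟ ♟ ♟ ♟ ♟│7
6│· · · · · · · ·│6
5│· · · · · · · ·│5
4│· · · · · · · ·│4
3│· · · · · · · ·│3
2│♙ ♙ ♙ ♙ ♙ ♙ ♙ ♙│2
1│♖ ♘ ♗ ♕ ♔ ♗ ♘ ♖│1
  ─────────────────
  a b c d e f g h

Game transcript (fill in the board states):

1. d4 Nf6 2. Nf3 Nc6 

  a b c d e f g h
  ─────────────────
8│♜ · ♝ ♛ ♚ ♝ · ♜│8
7│♟ ♟ ♟ ♟ ♟ ♟ ♟ ♟│7
6│· · ♞ · · ♞ · ·│6
5│· · · · · · · ·│5
4│· · · ♙ · · · ·│4
3│· · · · · ♘ · ·│3
2│♙ ♙ ♙ · ♙ ♙ ♙ ♙│2
1│♖ ♘ ♗ ♕ ♔ ♗ · ♖│1
  ─────────────────
  a b c d e f g h

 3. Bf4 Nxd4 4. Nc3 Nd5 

  a b c d e f g h
  ─────────────────
8│♜ · ♝ ♛ ♚ ♝ · ♜│8
7│♟ ♟ ♟ ♟ ♟ ♟ ♟ ♟│7
6│· · · · · · · ·│6
5│· · · ♞ · · · ·│5
4│· · · ♞ · ♗ · ·│4
3│· · ♘ · · ♘ · ·│3
2│♙ ♙ ♙ · ♙ ♙ ♙ ♙│2
1│♖ · · ♕ ♔ ♗ · ♖│1
  ─────────────────
  a b c d e f g h

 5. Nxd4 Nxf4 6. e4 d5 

  a b c d e f g h
  ─────────────────
8│♜ · ♝ ♛ ♚ ♝ · ♜│8
7│♟ ♟ ♟ · ♟ ♟ ♟ ♟│7
6│· · · · · · · ·│6
5│· · · ♟ · · · ·│5
4│· · · ♘ ♙ ♞ · ·│4
3│· · ♘ · · · · ·│3
2│♙ ♙ ♙ · · ♙ ♙ ♙│2
1│♖ · · ♕ ♔ ♗ · ♖│1
  ─────────────────
  a b c d e f g h

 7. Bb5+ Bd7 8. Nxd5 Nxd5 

  a b c d e f g h
  ─────────────────
8│♜ · · ♛ ♚ ♝ · ♜│8
7│♟ ♟ ♟ ♝ ♟ ♟ ♟ ♟│7
6│· · · · · · · ·│6
5│· ♗ · ♞ · · · ·│5
4│· · · ♘ ♙ · · ·│4
3│· · · · · · · ·│3
2│♙ ♙ ♙ · · ♙ ♙ ♙│2
1│♖ · · ♕ ♔ · · ♖│1
  ─────────────────
  a b c d e f g h

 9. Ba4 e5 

  a b c d e f g h
  ─────────────────
8│♜ · · ♛ ♚ ♝ · ♜│8
7│♟ ♟ ♟ ♝ · ♟ ♟ ♟│7
6│· · · · · · · ·│6
5│· · · ♞ ♟ · · ·│5
4│♗ · · ♘ ♙ · · ·│4
3│· · · · · · · ·│3
2│♙ ♙ ♙ · · ♙ ♙ ♙│2
1│♖ · · ♕ ♔ · · ♖│1
  ─────────────────
  a b c d e f g h


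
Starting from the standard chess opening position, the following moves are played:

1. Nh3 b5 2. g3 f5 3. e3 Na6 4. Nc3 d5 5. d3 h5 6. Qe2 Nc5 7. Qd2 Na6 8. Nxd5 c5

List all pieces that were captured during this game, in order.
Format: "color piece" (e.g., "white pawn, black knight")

Tracking captures:
  Nxd5: captured black pawn

black pawn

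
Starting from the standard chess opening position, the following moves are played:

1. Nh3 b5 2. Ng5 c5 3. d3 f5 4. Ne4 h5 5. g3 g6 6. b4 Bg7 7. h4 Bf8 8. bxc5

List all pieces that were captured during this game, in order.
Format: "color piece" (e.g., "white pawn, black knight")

Tracking captures:
  bxc5: captured black pawn

black pawn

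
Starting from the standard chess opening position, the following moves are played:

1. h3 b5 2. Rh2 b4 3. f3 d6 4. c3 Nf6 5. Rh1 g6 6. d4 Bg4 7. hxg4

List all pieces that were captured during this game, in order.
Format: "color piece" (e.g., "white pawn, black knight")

Tracking captures:
  hxg4: captured black bishop

black bishop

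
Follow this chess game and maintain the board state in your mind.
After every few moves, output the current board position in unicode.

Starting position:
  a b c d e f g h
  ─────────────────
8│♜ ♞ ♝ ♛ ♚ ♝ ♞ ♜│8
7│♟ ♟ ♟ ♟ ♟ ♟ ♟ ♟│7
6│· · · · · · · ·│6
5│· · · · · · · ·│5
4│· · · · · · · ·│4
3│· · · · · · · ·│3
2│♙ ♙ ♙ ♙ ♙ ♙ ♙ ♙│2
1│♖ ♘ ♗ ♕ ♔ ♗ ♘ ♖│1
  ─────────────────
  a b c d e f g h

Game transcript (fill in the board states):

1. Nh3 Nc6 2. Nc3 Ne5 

  a b c d e f g h
  ─────────────────
8│♜ · ♝ ♛ ♚ ♝ ♞ ♜│8
7│♟ ♟ ♟ ♟ ♟ ♟ ♟ ♟│7
6│· · · · · · · ·│6
5│· · · · ♞ · · ·│5
4│· · · · · · · ·│4
3│· · ♘ · · · · ♘│3
2│♙ ♙ ♙ ♙ ♙ ♙ ♙ ♙│2
1│♖ · ♗ ♕ ♔ ♗ · ♖│1
  ─────────────────
  a b c d e f g h

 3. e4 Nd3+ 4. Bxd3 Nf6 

  a b c d e f g h
  ─────────────────
8│♜ · ♝ ♛ ♚ ♝ · ♜│8
7│♟ ♟ ♟ ♟ ♟ ♟ ♟ ♟│7
6│· · · · · ♞ · ·│6
5│· · · · · · · ·│5
4│· · · · ♙ · · ·│4
3│· · ♘ ♗ · · · ♘│3
2│♙ ♙ ♙ ♙ · ♙ ♙ ♙│2
1│♖ · ♗ ♕ ♔ · · ♖│1
  ─────────────────
  a b c d e f g h

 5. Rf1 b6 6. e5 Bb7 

  a b c d e f g h
  ─────────────────
8│♜ · · ♛ ♚ ♝ · ♜│8
7│♟ ♝ ♟ ♟ ♟ ♟ ♟ ♟│7
6│· ♟ · · · ♞ · ·│6
5│· · · · ♙ · · ·│5
4│· · · · · · · ·│4
3│· · ♘ ♗ · · · ♘│3
2│♙ ♙ ♙ ♙ · ♙ ♙ ♙│2
1│♖ · ♗ ♕ ♔ ♖ · ·│1
  ─────────────────
  a b c d e f g h

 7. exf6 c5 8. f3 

  a b c d e f g h
  ─────────────────
8│♜ · · ♛ ♚ ♝ · ♜│8
7│♟ ♝ · ♟ ♟ ♟ ♟ ♟│7
6│· ♟ · · · ♙ · ·│6
5│· · ♟ · · · · ·│5
4│· · · · · · · ·│4
3│· · ♘ ♗ · ♙ · ♘│3
2│♙ ♙ ♙ ♙ · · ♙ ♙│2
1│♖ · ♗ ♕ ♔ ♖ · ·│1
  ─────────────────
  a b c d e f g h


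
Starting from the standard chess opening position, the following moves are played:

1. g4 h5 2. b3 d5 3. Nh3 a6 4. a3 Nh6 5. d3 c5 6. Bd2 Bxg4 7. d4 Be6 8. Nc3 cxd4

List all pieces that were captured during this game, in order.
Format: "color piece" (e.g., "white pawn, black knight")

Tracking captures:
  Bxg4: captured white pawn
  cxd4: captured white pawn

white pawn, white pawn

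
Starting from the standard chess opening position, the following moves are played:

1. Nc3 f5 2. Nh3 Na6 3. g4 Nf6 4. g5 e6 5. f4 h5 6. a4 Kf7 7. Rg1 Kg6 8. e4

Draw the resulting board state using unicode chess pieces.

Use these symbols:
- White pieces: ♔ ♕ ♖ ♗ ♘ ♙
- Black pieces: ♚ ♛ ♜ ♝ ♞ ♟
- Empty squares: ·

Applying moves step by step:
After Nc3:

♜ ♞ ♝ ♛ ♚ ♝ ♞ ♜
♟ ♟ ♟ ♟ ♟ ♟ ♟ ♟
· · · · · · · ·
· · · · · · · ·
· · · · · · · ·
· · ♘ · · · · ·
♙ ♙ ♙ ♙ ♙ ♙ ♙ ♙
♖ · ♗ ♕ ♔ ♗ ♘ ♖


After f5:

♜ ♞ ♝ ♛ ♚ ♝ ♞ ♜
♟ ♟ ♟ ♟ ♟ · ♟ ♟
· · · · · · · ·
· · · · · ♟ · ·
· · · · · · · ·
· · ♘ · · · · ·
♙ ♙ ♙ ♙ ♙ ♙ ♙ ♙
♖ · ♗ ♕ ♔ ♗ ♘ ♖


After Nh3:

♜ ♞ ♝ ♛ ♚ ♝ ♞ ♜
♟ ♟ ♟ ♟ ♟ · ♟ ♟
· · · · · · · ·
· · · · · ♟ · ·
· · · · · · · ·
· · ♘ · · · · ♘
♙ ♙ ♙ ♙ ♙ ♙ ♙ ♙
♖ · ♗ ♕ ♔ ♗ · ♖


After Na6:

♜ · ♝ ♛ ♚ ♝ ♞ ♜
♟ ♟ ♟ ♟ ♟ · ♟ ♟
♞ · · · · · · ·
· · · · · ♟ · ·
· · · · · · · ·
· · ♘ · · · · ♘
♙ ♙ ♙ ♙ ♙ ♙ ♙ ♙
♖ · ♗ ♕ ♔ ♗ · ♖


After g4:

♜ · ♝ ♛ ♚ ♝ ♞ ♜
♟ ♟ ♟ ♟ ♟ · ♟ ♟
♞ · · · · · · ·
· · · · · ♟ · ·
· · · · · · ♙ ·
· · ♘ · · · · ♘
♙ ♙ ♙ ♙ ♙ ♙ · ♙
♖ · ♗ ♕ ♔ ♗ · ♖


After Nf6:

♜ · ♝ ♛ ♚ ♝ · ♜
♟ ♟ ♟ ♟ ♟ · ♟ ♟
♞ · · · · ♞ · ·
· · · · · ♟ · ·
· · · · · · ♙ ·
· · ♘ · · · · ♘
♙ ♙ ♙ ♙ ♙ ♙ · ♙
♖ · ♗ ♕ ♔ ♗ · ♖


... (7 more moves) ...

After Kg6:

♜ · ♝ ♛ · ♝ · ♜
♟ ♟ ♟ ♟ · · ♟ ·
♞ · · · ♟ ♞ ♚ ·
· · · · · ♟ ♙ ♟
♙ · · · · ♙ · ·
· · ♘ · · · · ♘
· ♙ ♙ ♙ ♙ · · ♙
♖ · ♗ ♕ ♔ ♗ ♖ ·


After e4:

♜ · ♝ ♛ · ♝ · ♜
♟ ♟ ♟ ♟ · · ♟ ·
♞ · · · ♟ ♞ ♚ ·
· · · · · ♟ ♙ ♟
♙ · · · ♙ ♙ · ·
· · ♘ · · · · ♘
· ♙ ♙ ♙ · · · ♙
♖ · ♗ ♕ ♔ ♗ ♖ ·



  a b c d e f g h
  ─────────────────
8│♜ · ♝ ♛ · ♝ · ♜│8
7│♟ ♟ ♟ ♟ · · ♟ ·│7
6│♞ · · · ♟ ♞ ♚ ·│6
5│· · · · · ♟ ♙ ♟│5
4│♙ · · · ♙ ♙ · ·│4
3│· · ♘ · · · · ♘│3
2│· ♙ ♙ ♙ · · · ♙│2
1│♖ · ♗ ♕ ♔ ♗ ♖ ·│1
  ─────────────────
  a b c d e f g h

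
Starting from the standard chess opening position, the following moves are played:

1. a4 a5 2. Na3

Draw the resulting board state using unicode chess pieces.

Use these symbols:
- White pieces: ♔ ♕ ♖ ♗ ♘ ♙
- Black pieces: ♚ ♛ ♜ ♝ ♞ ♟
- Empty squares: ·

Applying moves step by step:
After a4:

♜ ♞ ♝ ♛ ♚ ♝ ♞ ♜
♟ ♟ ♟ ♟ ♟ ♟ ♟ ♟
· · · · · · · ·
· · · · · · · ·
♙ · · · · · · ·
· · · · · · · ·
· ♙ ♙ ♙ ♙ ♙ ♙ ♙
♖ ♘ ♗ ♕ ♔ ♗ ♘ ♖


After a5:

♜ ♞ ♝ ♛ ♚ ♝ ♞ ♜
· ♟ ♟ ♟ ♟ ♟ ♟ ♟
· · · · · · · ·
♟ · · · · · · ·
♙ · · · · · · ·
· · · · · · · ·
· ♙ ♙ ♙ ♙ ♙ ♙ ♙
♖ ♘ ♗ ♕ ♔ ♗ ♘ ♖


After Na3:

♜ ♞ ♝ ♛ ♚ ♝ ♞ ♜
· ♟ ♟ ♟ ♟ ♟ ♟ ♟
· · · · · · · ·
♟ · · · · · · ·
♙ · · · · · · ·
♘ · · · · · · ·
· ♙ ♙ ♙ ♙ ♙ ♙ ♙
♖ · ♗ ♕ ♔ ♗ ♘ ♖



  a b c d e f g h
  ─────────────────
8│♜ ♞ ♝ ♛ ♚ ♝ ♞ ♜│8
7│· ♟ ♟ ♟ ♟ ♟ ♟ ♟│7
6│· · · · · · · ·│6
5│♟ · · · · · · ·│5
4│♙ · · · · · · ·│4
3│♘ · · · · · · ·│3
2│· ♙ ♙ ♙ ♙ ♙ ♙ ♙│2
1│♖ · ♗ ♕ ♔ ♗ ♘ ♖│1
  ─────────────────
  a b c d e f g h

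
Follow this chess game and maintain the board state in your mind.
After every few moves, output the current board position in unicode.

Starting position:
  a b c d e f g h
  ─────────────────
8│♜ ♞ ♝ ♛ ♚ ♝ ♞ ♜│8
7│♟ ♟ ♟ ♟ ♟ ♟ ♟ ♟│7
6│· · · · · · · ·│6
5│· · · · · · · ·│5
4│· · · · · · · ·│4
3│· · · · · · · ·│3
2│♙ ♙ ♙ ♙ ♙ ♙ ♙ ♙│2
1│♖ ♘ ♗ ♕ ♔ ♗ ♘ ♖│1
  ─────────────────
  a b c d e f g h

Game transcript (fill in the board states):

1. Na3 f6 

  a b c d e f g h
  ─────────────────
8│♜ ♞ ♝ ♛ ♚ ♝ ♞ ♜│8
7│♟ ♟ ♟ ♟ ♟ · ♟ ♟│7
6│· · · · · ♟ · ·│6
5│· · · · · · · ·│5
4│· · · · · · · ·│4
3│♘ · · · · · · ·│3
2│♙ ♙ ♙ ♙ ♙ ♙ ♙ ♙│2
1│♖ · ♗ ♕ ♔ ♗ ♘ ♖│1
  ─────────────────
  a b c d e f g h

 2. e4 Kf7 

  a b c d e f g h
  ─────────────────
8│♜ ♞ ♝ ♛ · ♝ ♞ ♜│8
7│♟ ♟ ♟ ♟ ♟ ♚ ♟ ♟│7
6│· · · · · ♟ · ·│6
5│· · · · · · · ·│5
4│· · · · ♙ · · ·│4
3│♘ · · · · · · ·│3
2│♙ ♙ ♙ ♙ · ♙ ♙ ♙│2
1│♖ · ♗ ♕ ♔ ♗ ♘ ♖│1
  ─────────────────
  a b c d e f g h

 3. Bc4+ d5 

  a b c d e f g h
  ─────────────────
8│♜ ♞ ♝ ♛ · ♝ ♞ ♜│8
7│♟ ♟ ♟ · ♟ ♚ ♟ ♟│7
6│· · · · · ♟ · ·│6
5│· · · ♟ · · · ·│5
4│· · ♗ · ♙ · · ·│4
3│♘ · · · · · · ·│3
2│♙ ♙ ♙ ♙ · ♙ ♙ ♙│2
1│♖ · ♗ ♕ ♔ · ♘ ♖│1
  ─────────────────
  a b c d e f g h

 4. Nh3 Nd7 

  a b c d e f g h
  ─────────────────
8│♜ · ♝ ♛ · ♝ ♞ ♜│8
7│♟ ♟ ♟ ♞ ♟ ♚ ♟ ♟│7
6│· · · · · ♟ · ·│6
5│· · · ♟ · · · ·│5
4│· · ♗ · ♙ · · ·│4
3│♘ · · · · · · ♘│3
2│♙ ♙ ♙ ♙ · ♙ ♙ ♙│2
1│♖ · ♗ ♕ ♔ · · ♖│1
  ─────────────────
  a b c d e f g h

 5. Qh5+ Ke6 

  a b c d e f g h
  ─────────────────
8│♜ · ♝ ♛ · ♝ ♞ ♜│8
7│♟ ♟ ♟ ♞ ♟ · ♟ ♟│7
6│· · · · ♚ ♟ · ·│6
5│· · · ♟ · · · ♕│5
4│· · ♗ · ♙ · · ·│4
3│♘ · · · · · · ♘│3
2│♙ ♙ ♙ ♙ · ♙ ♙ ♙│2
1│♖ · ♗ · ♔ · · ♖│1
  ─────────────────
  a b c d e f g h

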